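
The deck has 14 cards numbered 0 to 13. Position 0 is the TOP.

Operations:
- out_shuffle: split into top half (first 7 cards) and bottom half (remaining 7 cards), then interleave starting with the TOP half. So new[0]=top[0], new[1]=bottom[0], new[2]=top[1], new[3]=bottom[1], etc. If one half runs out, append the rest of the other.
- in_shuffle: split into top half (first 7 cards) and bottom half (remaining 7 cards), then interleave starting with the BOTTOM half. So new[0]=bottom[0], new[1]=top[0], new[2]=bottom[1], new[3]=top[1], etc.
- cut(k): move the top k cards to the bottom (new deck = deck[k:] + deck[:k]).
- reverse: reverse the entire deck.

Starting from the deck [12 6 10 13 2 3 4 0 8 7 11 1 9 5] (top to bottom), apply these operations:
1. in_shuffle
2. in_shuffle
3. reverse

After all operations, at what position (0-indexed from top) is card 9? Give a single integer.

After op 1 (in_shuffle): [0 12 8 6 7 10 11 13 1 2 9 3 5 4]
After op 2 (in_shuffle): [13 0 1 12 2 8 9 6 3 7 5 10 4 11]
After op 3 (reverse): [11 4 10 5 7 3 6 9 8 2 12 1 0 13]
Card 9 is at position 7.

Answer: 7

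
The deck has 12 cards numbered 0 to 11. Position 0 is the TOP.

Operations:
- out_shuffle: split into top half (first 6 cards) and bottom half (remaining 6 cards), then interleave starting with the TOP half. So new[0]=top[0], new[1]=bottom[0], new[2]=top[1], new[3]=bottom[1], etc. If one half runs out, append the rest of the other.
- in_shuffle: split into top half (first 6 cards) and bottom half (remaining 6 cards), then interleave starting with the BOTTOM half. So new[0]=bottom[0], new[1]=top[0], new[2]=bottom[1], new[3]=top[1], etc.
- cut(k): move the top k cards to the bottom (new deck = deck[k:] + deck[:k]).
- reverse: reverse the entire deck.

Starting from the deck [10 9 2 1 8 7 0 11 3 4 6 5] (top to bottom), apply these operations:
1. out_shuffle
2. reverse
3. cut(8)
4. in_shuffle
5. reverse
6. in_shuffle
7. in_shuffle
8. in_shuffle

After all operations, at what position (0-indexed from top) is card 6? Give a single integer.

Answer: 4

Derivation:
After op 1 (out_shuffle): [10 0 9 11 2 3 1 4 8 6 7 5]
After op 2 (reverse): [5 7 6 8 4 1 3 2 11 9 0 10]
After op 3 (cut(8)): [11 9 0 10 5 7 6 8 4 1 3 2]
After op 4 (in_shuffle): [6 11 8 9 4 0 1 10 3 5 2 7]
After op 5 (reverse): [7 2 5 3 10 1 0 4 9 8 11 6]
After op 6 (in_shuffle): [0 7 4 2 9 5 8 3 11 10 6 1]
After op 7 (in_shuffle): [8 0 3 7 11 4 10 2 6 9 1 5]
After op 8 (in_shuffle): [10 8 2 0 6 3 9 7 1 11 5 4]
Card 6 is at position 4.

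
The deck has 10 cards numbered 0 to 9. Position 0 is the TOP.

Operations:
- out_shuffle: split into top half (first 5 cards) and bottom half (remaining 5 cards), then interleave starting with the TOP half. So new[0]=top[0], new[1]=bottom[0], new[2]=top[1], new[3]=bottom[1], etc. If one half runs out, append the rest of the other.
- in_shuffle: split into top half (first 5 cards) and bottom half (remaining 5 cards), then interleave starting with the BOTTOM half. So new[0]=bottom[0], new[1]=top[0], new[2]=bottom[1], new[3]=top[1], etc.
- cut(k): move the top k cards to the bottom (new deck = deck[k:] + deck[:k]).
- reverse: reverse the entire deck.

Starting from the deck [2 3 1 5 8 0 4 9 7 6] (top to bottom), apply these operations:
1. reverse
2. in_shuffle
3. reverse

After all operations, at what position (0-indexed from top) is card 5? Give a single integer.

After op 1 (reverse): [6 7 9 4 0 8 5 1 3 2]
After op 2 (in_shuffle): [8 6 5 7 1 9 3 4 2 0]
After op 3 (reverse): [0 2 4 3 9 1 7 5 6 8]
Card 5 is at position 7.

Answer: 7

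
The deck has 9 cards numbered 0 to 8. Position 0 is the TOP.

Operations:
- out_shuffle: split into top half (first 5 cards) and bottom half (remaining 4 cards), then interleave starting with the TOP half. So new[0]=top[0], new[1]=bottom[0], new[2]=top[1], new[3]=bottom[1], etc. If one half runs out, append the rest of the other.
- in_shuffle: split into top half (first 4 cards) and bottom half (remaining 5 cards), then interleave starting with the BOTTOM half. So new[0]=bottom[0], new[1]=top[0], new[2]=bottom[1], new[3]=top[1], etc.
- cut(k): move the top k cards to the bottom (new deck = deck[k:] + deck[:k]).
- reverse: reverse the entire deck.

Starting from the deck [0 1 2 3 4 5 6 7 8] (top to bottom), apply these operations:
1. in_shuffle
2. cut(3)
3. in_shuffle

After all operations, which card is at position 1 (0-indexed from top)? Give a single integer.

After op 1 (in_shuffle): [4 0 5 1 6 2 7 3 8]
After op 2 (cut(3)): [1 6 2 7 3 8 4 0 5]
After op 3 (in_shuffle): [3 1 8 6 4 2 0 7 5]
Position 1: card 1.

Answer: 1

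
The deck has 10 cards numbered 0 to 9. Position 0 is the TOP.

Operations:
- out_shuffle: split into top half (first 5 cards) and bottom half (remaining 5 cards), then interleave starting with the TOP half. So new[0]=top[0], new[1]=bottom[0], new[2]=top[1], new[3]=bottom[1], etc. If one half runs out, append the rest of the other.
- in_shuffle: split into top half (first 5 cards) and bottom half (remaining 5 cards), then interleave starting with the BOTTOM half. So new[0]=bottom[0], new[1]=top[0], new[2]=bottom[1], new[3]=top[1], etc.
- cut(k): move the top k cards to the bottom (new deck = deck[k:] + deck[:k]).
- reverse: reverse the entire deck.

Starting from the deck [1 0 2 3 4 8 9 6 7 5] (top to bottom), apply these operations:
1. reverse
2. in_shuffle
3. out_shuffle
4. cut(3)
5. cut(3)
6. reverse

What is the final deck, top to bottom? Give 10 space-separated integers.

After op 1 (reverse): [5 7 6 9 8 4 3 2 0 1]
After op 2 (in_shuffle): [4 5 3 7 2 6 0 9 1 8]
After op 3 (out_shuffle): [4 6 5 0 3 9 7 1 2 8]
After op 4 (cut(3)): [0 3 9 7 1 2 8 4 6 5]
After op 5 (cut(3)): [7 1 2 8 4 6 5 0 3 9]
After op 6 (reverse): [9 3 0 5 6 4 8 2 1 7]

Answer: 9 3 0 5 6 4 8 2 1 7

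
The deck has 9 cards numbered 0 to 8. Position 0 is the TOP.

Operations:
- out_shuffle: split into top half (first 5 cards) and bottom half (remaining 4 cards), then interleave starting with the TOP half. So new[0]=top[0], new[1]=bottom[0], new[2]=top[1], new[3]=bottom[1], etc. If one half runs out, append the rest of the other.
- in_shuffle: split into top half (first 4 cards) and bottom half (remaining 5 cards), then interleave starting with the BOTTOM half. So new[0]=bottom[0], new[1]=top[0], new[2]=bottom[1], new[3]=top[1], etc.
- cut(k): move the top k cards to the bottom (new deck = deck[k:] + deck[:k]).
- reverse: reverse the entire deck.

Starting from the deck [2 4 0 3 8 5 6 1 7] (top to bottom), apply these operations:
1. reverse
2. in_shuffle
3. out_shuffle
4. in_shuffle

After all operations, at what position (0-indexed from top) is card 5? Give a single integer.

Answer: 2

Derivation:
After op 1 (reverse): [7 1 6 5 8 3 0 4 2]
After op 2 (in_shuffle): [8 7 3 1 0 6 4 5 2]
After op 3 (out_shuffle): [8 6 7 4 3 5 1 2 0]
After op 4 (in_shuffle): [3 8 5 6 1 7 2 4 0]
Card 5 is at position 2.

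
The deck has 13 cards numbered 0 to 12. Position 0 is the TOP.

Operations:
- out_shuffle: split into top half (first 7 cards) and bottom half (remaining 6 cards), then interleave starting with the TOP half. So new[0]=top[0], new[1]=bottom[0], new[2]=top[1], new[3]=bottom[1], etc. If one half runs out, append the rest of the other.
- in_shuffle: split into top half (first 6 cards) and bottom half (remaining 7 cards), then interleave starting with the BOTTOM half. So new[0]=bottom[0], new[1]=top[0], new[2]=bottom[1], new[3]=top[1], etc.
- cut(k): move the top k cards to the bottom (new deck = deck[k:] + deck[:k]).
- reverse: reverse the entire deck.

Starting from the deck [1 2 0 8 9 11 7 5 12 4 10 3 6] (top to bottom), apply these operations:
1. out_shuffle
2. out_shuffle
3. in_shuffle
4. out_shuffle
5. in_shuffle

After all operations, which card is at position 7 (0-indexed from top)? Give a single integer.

Answer: 4

Derivation:
After op 1 (out_shuffle): [1 5 2 12 0 4 8 10 9 3 11 6 7]
After op 2 (out_shuffle): [1 10 5 9 2 3 12 11 0 6 4 7 8]
After op 3 (in_shuffle): [12 1 11 10 0 5 6 9 4 2 7 3 8]
After op 4 (out_shuffle): [12 9 1 4 11 2 10 7 0 3 5 8 6]
After op 5 (in_shuffle): [10 12 7 9 0 1 3 4 5 11 8 2 6]
Position 7: card 4.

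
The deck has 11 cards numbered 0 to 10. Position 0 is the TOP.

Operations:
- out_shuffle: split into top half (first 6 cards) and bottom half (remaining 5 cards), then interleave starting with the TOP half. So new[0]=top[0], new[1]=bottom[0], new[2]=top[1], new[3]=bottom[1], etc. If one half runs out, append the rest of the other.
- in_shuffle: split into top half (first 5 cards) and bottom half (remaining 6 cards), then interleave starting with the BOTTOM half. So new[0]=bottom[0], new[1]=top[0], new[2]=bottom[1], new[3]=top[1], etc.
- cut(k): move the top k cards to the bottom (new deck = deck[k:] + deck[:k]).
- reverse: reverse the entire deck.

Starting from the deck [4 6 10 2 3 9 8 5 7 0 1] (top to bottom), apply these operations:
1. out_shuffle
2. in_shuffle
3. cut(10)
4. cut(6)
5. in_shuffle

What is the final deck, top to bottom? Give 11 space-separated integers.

Answer: 9 6 7 3 4 5 2 1 8 10 0

Derivation:
After op 1 (out_shuffle): [4 8 6 5 10 7 2 0 3 1 9]
After op 2 (in_shuffle): [7 4 2 8 0 6 3 5 1 10 9]
After op 3 (cut(10)): [9 7 4 2 8 0 6 3 5 1 10]
After op 4 (cut(6)): [6 3 5 1 10 9 7 4 2 8 0]
After op 5 (in_shuffle): [9 6 7 3 4 5 2 1 8 10 0]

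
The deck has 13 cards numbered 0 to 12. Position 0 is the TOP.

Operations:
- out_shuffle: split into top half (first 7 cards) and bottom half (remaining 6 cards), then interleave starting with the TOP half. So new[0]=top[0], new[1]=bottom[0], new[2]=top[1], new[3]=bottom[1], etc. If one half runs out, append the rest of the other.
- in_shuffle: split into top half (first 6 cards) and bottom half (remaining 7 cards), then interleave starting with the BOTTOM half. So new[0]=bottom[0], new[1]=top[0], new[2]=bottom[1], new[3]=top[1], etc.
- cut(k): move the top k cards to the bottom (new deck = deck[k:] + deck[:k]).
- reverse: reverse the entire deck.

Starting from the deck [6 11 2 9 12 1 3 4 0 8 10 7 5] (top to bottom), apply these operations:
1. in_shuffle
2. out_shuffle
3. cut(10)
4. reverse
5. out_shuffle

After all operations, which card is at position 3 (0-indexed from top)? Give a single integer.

Answer: 9

Derivation:
After op 1 (in_shuffle): [3 6 4 11 0 2 8 9 10 12 7 1 5]
After op 2 (out_shuffle): [3 9 6 10 4 12 11 7 0 1 2 5 8]
After op 3 (cut(10)): [2 5 8 3 9 6 10 4 12 11 7 0 1]
After op 4 (reverse): [1 0 7 11 12 4 10 6 9 3 8 5 2]
After op 5 (out_shuffle): [1 6 0 9 7 3 11 8 12 5 4 2 10]
Position 3: card 9.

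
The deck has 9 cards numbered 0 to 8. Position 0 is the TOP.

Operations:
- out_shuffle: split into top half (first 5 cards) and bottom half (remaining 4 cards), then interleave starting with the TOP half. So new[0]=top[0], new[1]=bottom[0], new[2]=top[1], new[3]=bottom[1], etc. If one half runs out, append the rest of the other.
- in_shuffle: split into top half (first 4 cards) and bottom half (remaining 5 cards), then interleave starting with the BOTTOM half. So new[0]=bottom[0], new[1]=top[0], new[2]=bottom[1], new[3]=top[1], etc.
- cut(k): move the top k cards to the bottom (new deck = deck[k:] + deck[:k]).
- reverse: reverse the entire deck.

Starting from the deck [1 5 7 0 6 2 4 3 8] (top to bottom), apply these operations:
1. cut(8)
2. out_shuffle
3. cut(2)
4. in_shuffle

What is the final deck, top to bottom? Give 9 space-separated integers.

After op 1 (cut(8)): [8 1 5 7 0 6 2 4 3]
After op 2 (out_shuffle): [8 6 1 2 5 4 7 3 0]
After op 3 (cut(2)): [1 2 5 4 7 3 0 8 6]
After op 4 (in_shuffle): [7 1 3 2 0 5 8 4 6]

Answer: 7 1 3 2 0 5 8 4 6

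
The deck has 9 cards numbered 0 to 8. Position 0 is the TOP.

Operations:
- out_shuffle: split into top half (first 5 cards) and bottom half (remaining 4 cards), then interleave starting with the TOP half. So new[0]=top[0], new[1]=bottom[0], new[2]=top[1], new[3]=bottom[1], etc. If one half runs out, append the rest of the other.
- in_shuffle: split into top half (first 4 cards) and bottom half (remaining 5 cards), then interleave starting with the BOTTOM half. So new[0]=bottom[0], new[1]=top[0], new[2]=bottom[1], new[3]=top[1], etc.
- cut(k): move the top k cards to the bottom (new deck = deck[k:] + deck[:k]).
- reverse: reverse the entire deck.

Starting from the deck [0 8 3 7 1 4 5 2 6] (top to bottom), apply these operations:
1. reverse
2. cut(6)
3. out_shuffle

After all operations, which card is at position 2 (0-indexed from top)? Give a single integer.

After op 1 (reverse): [6 2 5 4 1 7 3 8 0]
After op 2 (cut(6)): [3 8 0 6 2 5 4 1 7]
After op 3 (out_shuffle): [3 5 8 4 0 1 6 7 2]
Position 2: card 8.

Answer: 8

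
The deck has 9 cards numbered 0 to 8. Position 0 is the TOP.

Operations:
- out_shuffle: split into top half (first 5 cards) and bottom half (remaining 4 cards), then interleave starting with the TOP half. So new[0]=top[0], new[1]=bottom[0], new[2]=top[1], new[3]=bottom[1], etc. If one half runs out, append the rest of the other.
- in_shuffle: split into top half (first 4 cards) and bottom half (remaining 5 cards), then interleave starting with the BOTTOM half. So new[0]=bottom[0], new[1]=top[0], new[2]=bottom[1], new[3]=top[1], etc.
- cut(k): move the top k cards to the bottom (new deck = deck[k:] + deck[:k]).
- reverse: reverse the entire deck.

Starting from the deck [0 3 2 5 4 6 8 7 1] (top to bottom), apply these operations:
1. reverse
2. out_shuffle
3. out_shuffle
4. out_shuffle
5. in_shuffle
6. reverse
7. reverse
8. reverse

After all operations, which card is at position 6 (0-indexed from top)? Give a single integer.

Answer: 4

Derivation:
After op 1 (reverse): [1 7 8 6 4 5 2 3 0]
After op 2 (out_shuffle): [1 5 7 2 8 3 6 0 4]
After op 3 (out_shuffle): [1 3 5 6 7 0 2 4 8]
After op 4 (out_shuffle): [1 0 3 2 5 4 6 8 7]
After op 5 (in_shuffle): [5 1 4 0 6 3 8 2 7]
After op 6 (reverse): [7 2 8 3 6 0 4 1 5]
After op 7 (reverse): [5 1 4 0 6 3 8 2 7]
After op 8 (reverse): [7 2 8 3 6 0 4 1 5]
Position 6: card 4.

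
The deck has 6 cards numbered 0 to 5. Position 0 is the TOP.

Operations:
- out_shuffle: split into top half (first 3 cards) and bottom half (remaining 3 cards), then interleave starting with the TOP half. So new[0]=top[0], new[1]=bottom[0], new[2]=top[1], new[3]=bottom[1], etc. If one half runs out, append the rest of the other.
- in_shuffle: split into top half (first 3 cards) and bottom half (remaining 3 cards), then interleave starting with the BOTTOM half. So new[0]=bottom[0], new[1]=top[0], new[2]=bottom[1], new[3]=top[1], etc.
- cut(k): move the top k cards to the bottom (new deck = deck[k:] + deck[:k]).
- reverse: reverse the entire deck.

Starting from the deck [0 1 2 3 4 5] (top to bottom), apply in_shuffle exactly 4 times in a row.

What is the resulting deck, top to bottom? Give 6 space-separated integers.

After op 1 (in_shuffle): [3 0 4 1 5 2]
After op 2 (in_shuffle): [1 3 5 0 2 4]
After op 3 (in_shuffle): [0 1 2 3 4 5]
After op 4 (in_shuffle): [3 0 4 1 5 2]

Answer: 3 0 4 1 5 2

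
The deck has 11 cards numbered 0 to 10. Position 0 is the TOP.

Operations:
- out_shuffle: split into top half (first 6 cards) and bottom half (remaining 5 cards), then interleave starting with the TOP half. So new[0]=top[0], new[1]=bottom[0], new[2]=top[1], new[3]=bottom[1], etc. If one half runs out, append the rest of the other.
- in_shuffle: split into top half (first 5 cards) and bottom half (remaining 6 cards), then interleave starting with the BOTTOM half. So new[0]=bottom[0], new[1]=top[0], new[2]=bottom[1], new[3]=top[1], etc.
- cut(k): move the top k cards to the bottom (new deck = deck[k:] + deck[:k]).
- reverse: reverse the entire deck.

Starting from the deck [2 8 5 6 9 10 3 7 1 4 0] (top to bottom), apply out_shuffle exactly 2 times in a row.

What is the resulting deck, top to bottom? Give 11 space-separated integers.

After op 1 (out_shuffle): [2 3 8 7 5 1 6 4 9 0 10]
After op 2 (out_shuffle): [2 6 3 4 8 9 7 0 5 10 1]

Answer: 2 6 3 4 8 9 7 0 5 10 1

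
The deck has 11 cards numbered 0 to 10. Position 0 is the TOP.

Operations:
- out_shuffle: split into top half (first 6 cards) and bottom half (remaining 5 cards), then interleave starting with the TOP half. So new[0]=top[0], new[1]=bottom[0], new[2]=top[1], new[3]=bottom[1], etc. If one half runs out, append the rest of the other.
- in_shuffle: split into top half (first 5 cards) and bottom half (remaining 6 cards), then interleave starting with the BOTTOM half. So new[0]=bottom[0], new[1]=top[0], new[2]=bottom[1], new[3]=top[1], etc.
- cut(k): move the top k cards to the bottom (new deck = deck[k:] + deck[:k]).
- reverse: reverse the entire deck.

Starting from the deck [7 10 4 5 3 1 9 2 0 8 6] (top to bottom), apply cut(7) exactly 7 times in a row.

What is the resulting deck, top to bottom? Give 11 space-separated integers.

After op 1 (cut(7)): [2 0 8 6 7 10 4 5 3 1 9]
After op 2 (cut(7)): [5 3 1 9 2 0 8 6 7 10 4]
After op 3 (cut(7)): [6 7 10 4 5 3 1 9 2 0 8]
After op 4 (cut(7)): [9 2 0 8 6 7 10 4 5 3 1]
After op 5 (cut(7)): [4 5 3 1 9 2 0 8 6 7 10]
After op 6 (cut(7)): [8 6 7 10 4 5 3 1 9 2 0]
After op 7 (cut(7)): [1 9 2 0 8 6 7 10 4 5 3]

Answer: 1 9 2 0 8 6 7 10 4 5 3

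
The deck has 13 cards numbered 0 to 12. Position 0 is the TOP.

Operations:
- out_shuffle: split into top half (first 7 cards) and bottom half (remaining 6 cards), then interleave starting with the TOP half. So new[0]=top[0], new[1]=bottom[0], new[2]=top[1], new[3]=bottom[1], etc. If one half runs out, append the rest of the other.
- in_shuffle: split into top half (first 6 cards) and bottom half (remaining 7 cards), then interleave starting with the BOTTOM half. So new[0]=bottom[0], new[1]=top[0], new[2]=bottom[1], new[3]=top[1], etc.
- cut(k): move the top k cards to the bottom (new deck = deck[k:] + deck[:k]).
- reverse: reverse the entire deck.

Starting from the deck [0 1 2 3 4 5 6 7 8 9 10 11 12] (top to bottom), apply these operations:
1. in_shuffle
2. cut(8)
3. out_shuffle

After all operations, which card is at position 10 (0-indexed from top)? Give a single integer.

After op 1 (in_shuffle): [6 0 7 1 8 2 9 3 10 4 11 5 12]
After op 2 (cut(8)): [10 4 11 5 12 6 0 7 1 8 2 9 3]
After op 3 (out_shuffle): [10 7 4 1 11 8 5 2 12 9 6 3 0]
Position 10: card 6.

Answer: 6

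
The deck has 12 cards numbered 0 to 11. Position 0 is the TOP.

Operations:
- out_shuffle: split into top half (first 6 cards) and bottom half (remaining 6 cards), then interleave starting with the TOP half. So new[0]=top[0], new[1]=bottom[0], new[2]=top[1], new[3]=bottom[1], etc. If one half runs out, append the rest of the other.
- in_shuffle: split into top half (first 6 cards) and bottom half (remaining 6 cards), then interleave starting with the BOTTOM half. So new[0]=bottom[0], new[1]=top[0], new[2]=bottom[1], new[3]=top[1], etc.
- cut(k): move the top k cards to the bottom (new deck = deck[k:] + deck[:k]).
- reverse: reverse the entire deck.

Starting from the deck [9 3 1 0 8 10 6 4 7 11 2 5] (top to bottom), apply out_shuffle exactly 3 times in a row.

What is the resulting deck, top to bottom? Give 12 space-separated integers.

After op 1 (out_shuffle): [9 6 3 4 1 7 0 11 8 2 10 5]
After op 2 (out_shuffle): [9 0 6 11 3 8 4 2 1 10 7 5]
After op 3 (out_shuffle): [9 4 0 2 6 1 11 10 3 7 8 5]

Answer: 9 4 0 2 6 1 11 10 3 7 8 5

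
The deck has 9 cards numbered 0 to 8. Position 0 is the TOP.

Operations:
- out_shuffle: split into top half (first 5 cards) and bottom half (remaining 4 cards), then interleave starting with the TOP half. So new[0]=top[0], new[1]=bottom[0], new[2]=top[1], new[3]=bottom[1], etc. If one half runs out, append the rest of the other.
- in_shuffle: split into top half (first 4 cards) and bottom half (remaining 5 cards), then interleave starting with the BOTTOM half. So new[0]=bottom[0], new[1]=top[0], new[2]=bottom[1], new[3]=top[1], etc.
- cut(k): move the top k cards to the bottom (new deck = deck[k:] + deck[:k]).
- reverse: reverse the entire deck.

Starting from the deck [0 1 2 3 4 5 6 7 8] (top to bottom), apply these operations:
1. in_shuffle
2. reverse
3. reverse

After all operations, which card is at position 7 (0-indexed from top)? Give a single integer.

Answer: 3

Derivation:
After op 1 (in_shuffle): [4 0 5 1 6 2 7 3 8]
After op 2 (reverse): [8 3 7 2 6 1 5 0 4]
After op 3 (reverse): [4 0 5 1 6 2 7 3 8]
Position 7: card 3.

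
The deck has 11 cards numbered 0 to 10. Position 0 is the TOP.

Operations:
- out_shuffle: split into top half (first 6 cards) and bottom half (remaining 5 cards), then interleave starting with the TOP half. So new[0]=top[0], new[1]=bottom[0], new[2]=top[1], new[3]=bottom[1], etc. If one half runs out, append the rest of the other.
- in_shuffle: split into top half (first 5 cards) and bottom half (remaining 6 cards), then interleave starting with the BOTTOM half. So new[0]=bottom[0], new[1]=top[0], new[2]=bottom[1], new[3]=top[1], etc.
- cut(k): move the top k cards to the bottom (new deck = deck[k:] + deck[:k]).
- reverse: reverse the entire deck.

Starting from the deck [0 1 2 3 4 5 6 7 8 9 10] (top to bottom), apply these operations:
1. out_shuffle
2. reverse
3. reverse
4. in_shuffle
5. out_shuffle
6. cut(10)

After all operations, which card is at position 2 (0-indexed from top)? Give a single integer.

After op 1 (out_shuffle): [0 6 1 7 2 8 3 9 4 10 5]
After op 2 (reverse): [5 10 4 9 3 8 2 7 1 6 0]
After op 3 (reverse): [0 6 1 7 2 8 3 9 4 10 5]
After op 4 (in_shuffle): [8 0 3 6 9 1 4 7 10 2 5]
After op 5 (out_shuffle): [8 4 0 7 3 10 6 2 9 5 1]
After op 6 (cut(10)): [1 8 4 0 7 3 10 6 2 9 5]
Position 2: card 4.

Answer: 4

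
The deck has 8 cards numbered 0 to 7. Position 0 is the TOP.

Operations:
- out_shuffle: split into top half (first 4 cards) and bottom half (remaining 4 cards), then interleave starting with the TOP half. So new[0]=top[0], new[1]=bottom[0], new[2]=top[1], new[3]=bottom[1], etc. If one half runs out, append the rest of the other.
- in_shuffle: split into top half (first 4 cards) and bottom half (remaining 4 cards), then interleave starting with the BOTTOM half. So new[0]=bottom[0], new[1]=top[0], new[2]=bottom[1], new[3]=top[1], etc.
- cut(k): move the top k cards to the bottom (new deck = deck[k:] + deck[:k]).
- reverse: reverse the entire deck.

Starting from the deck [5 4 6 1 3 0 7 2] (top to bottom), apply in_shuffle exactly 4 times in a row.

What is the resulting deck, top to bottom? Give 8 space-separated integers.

Answer: 1 2 6 7 4 0 5 3

Derivation:
After op 1 (in_shuffle): [3 5 0 4 7 6 2 1]
After op 2 (in_shuffle): [7 3 6 5 2 0 1 4]
After op 3 (in_shuffle): [2 7 0 3 1 6 4 5]
After op 4 (in_shuffle): [1 2 6 7 4 0 5 3]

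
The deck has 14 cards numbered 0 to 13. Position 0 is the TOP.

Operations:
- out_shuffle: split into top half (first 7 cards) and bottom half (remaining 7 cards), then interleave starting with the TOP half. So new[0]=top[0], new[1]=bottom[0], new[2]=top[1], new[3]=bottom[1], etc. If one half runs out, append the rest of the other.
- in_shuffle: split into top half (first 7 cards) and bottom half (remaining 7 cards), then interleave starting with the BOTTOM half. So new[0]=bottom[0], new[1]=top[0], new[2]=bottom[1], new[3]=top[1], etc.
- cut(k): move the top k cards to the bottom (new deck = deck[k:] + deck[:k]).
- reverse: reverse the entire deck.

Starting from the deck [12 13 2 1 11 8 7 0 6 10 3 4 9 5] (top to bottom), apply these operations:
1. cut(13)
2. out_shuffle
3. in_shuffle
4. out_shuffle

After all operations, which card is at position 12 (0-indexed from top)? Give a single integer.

After op 1 (cut(13)): [5 12 13 2 1 11 8 7 0 6 10 3 4 9]
After op 2 (out_shuffle): [5 7 12 0 13 6 2 10 1 3 11 4 8 9]
After op 3 (in_shuffle): [10 5 1 7 3 12 11 0 4 13 8 6 9 2]
After op 4 (out_shuffle): [10 0 5 4 1 13 7 8 3 6 12 9 11 2]
Position 12: card 11.

Answer: 11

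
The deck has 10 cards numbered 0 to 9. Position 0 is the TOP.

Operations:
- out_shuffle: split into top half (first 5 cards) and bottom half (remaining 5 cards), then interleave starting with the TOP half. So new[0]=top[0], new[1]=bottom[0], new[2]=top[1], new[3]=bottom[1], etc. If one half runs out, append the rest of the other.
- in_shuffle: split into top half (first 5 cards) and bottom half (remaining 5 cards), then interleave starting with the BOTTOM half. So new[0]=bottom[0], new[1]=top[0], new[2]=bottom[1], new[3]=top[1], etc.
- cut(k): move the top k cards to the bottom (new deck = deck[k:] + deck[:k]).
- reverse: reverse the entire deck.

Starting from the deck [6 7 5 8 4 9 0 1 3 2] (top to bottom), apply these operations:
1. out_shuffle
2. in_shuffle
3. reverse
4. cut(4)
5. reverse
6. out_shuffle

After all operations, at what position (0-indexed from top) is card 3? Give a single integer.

After op 1 (out_shuffle): [6 9 7 0 5 1 8 3 4 2]
After op 2 (in_shuffle): [1 6 8 9 3 7 4 0 2 5]
After op 3 (reverse): [5 2 0 4 7 3 9 8 6 1]
After op 4 (cut(4)): [7 3 9 8 6 1 5 2 0 4]
After op 5 (reverse): [4 0 2 5 1 6 8 9 3 7]
After op 6 (out_shuffle): [4 6 0 8 2 9 5 3 1 7]
Card 3 is at position 7.

Answer: 7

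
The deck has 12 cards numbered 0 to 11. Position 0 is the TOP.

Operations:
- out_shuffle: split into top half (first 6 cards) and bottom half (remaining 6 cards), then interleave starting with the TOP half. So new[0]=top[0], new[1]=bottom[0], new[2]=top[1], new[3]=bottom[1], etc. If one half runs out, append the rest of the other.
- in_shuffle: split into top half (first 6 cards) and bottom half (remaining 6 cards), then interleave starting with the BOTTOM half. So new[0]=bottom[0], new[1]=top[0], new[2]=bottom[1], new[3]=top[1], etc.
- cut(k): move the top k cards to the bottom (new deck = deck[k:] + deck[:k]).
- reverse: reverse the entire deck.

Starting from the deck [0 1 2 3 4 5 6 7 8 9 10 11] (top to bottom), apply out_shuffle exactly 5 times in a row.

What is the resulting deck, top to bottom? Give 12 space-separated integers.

Answer: 0 10 9 8 7 6 5 4 3 2 1 11

Derivation:
After op 1 (out_shuffle): [0 6 1 7 2 8 3 9 4 10 5 11]
After op 2 (out_shuffle): [0 3 6 9 1 4 7 10 2 5 8 11]
After op 3 (out_shuffle): [0 7 3 10 6 2 9 5 1 8 4 11]
After op 4 (out_shuffle): [0 9 7 5 3 1 10 8 6 4 2 11]
After op 5 (out_shuffle): [0 10 9 8 7 6 5 4 3 2 1 11]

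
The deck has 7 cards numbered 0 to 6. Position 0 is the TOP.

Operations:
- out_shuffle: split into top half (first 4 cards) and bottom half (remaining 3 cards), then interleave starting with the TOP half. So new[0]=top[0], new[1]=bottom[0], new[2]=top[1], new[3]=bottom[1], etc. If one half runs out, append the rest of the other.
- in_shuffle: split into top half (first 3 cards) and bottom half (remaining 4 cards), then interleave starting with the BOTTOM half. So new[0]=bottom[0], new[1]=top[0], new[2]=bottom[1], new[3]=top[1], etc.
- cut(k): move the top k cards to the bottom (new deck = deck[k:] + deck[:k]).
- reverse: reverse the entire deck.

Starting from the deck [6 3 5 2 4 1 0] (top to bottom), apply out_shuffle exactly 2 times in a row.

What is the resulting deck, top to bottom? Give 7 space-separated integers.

After op 1 (out_shuffle): [6 4 3 1 5 0 2]
After op 2 (out_shuffle): [6 5 4 0 3 2 1]

Answer: 6 5 4 0 3 2 1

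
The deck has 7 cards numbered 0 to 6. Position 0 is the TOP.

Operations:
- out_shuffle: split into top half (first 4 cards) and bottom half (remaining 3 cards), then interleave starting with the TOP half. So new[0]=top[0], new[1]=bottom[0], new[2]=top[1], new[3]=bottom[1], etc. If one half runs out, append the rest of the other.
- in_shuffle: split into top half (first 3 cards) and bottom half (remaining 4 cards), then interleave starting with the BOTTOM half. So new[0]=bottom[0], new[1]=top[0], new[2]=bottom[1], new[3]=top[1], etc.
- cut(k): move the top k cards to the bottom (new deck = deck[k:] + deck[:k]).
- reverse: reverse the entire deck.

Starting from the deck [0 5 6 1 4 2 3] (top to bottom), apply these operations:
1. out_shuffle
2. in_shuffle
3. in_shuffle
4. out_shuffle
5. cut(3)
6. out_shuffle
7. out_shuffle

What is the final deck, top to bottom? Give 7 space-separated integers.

After op 1 (out_shuffle): [0 4 5 2 6 3 1]
After op 2 (in_shuffle): [2 0 6 4 3 5 1]
After op 3 (in_shuffle): [4 2 3 0 5 6 1]
After op 4 (out_shuffle): [4 5 2 6 3 1 0]
After op 5 (cut(3)): [6 3 1 0 4 5 2]
After op 6 (out_shuffle): [6 4 3 5 1 2 0]
After op 7 (out_shuffle): [6 1 4 2 3 0 5]

Answer: 6 1 4 2 3 0 5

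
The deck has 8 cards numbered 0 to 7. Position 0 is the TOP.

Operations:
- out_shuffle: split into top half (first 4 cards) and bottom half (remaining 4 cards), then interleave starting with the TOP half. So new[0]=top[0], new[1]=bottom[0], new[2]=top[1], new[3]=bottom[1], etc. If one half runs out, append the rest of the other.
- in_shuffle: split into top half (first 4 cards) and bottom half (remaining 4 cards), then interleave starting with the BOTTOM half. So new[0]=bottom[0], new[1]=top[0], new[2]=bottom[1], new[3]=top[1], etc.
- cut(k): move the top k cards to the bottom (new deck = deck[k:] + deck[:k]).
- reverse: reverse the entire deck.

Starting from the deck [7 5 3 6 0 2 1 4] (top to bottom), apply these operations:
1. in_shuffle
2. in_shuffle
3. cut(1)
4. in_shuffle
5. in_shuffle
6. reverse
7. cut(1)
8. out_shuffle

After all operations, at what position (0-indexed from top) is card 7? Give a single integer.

After op 1 (in_shuffle): [0 7 2 5 1 3 4 6]
After op 2 (in_shuffle): [1 0 3 7 4 2 6 5]
After op 3 (cut(1)): [0 3 7 4 2 6 5 1]
After op 4 (in_shuffle): [2 0 6 3 5 7 1 4]
After op 5 (in_shuffle): [5 2 7 0 1 6 4 3]
After op 6 (reverse): [3 4 6 1 0 7 2 5]
After op 7 (cut(1)): [4 6 1 0 7 2 5 3]
After op 8 (out_shuffle): [4 7 6 2 1 5 0 3]
Card 7 is at position 1.

Answer: 1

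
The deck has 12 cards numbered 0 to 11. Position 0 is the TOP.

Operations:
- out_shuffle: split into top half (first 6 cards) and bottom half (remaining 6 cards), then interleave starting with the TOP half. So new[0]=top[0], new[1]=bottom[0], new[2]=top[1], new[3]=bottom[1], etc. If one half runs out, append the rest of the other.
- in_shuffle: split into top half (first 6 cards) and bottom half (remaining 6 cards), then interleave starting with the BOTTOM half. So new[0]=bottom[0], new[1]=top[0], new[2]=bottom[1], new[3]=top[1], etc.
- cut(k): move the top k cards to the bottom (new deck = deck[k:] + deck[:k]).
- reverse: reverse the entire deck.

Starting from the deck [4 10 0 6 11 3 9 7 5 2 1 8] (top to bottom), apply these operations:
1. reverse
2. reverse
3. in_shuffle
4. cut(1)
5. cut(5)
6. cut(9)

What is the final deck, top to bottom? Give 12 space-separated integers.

After op 1 (reverse): [8 1 2 5 7 9 3 11 6 0 10 4]
After op 2 (reverse): [4 10 0 6 11 3 9 7 5 2 1 8]
After op 3 (in_shuffle): [9 4 7 10 5 0 2 6 1 11 8 3]
After op 4 (cut(1)): [4 7 10 5 0 2 6 1 11 8 3 9]
After op 5 (cut(5)): [2 6 1 11 8 3 9 4 7 10 5 0]
After op 6 (cut(9)): [10 5 0 2 6 1 11 8 3 9 4 7]

Answer: 10 5 0 2 6 1 11 8 3 9 4 7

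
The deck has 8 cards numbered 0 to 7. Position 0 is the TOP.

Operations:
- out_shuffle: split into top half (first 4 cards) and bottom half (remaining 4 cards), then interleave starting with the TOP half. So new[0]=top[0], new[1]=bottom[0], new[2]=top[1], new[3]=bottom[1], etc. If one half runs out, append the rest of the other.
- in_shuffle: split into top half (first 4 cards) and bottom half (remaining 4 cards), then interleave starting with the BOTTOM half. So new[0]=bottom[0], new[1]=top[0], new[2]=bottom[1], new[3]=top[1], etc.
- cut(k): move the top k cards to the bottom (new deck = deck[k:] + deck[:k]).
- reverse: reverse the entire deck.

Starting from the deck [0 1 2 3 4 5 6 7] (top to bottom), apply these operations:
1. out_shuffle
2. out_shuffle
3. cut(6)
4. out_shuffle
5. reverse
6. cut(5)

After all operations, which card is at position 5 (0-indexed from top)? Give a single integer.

After op 1 (out_shuffle): [0 4 1 5 2 6 3 7]
After op 2 (out_shuffle): [0 2 4 6 1 3 5 7]
After op 3 (cut(6)): [5 7 0 2 4 6 1 3]
After op 4 (out_shuffle): [5 4 7 6 0 1 2 3]
After op 5 (reverse): [3 2 1 0 6 7 4 5]
After op 6 (cut(5)): [7 4 5 3 2 1 0 6]
Position 5: card 1.

Answer: 1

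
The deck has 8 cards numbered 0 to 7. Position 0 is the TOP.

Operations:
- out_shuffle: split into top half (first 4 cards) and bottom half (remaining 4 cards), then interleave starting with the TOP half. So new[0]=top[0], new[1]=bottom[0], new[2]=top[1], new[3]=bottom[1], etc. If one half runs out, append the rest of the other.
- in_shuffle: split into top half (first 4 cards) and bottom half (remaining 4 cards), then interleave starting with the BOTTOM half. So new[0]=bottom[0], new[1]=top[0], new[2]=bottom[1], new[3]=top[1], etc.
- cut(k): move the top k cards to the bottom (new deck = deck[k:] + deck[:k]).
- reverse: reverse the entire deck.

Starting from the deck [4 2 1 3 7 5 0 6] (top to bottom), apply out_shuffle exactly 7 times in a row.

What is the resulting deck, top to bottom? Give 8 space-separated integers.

Answer: 4 7 2 5 1 0 3 6

Derivation:
After op 1 (out_shuffle): [4 7 2 5 1 0 3 6]
After op 2 (out_shuffle): [4 1 7 0 2 3 5 6]
After op 3 (out_shuffle): [4 2 1 3 7 5 0 6]
After op 4 (out_shuffle): [4 7 2 5 1 0 3 6]
After op 5 (out_shuffle): [4 1 7 0 2 3 5 6]
After op 6 (out_shuffle): [4 2 1 3 7 5 0 6]
After op 7 (out_shuffle): [4 7 2 5 1 0 3 6]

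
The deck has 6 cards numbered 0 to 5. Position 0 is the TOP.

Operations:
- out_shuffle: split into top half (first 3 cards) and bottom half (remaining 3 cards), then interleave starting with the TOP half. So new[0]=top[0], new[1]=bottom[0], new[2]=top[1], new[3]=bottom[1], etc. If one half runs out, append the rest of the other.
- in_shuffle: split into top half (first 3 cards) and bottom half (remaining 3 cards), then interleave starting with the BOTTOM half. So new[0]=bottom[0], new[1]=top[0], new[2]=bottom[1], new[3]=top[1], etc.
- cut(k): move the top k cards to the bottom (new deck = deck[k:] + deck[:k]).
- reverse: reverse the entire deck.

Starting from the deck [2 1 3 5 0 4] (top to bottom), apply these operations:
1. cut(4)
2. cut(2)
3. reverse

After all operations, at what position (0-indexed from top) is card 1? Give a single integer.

Answer: 4

Derivation:
After op 1 (cut(4)): [0 4 2 1 3 5]
After op 2 (cut(2)): [2 1 3 5 0 4]
After op 3 (reverse): [4 0 5 3 1 2]
Card 1 is at position 4.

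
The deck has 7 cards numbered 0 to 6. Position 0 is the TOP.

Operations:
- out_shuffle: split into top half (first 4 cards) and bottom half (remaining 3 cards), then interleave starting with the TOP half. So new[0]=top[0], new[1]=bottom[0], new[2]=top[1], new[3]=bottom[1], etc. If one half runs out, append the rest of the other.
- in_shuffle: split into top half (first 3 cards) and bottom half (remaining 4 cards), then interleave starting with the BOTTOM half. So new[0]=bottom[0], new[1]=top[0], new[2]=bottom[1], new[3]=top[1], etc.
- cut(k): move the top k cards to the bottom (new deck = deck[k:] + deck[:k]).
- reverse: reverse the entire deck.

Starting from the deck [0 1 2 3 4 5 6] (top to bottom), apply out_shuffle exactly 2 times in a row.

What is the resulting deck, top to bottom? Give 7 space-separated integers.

Answer: 0 2 4 6 1 3 5

Derivation:
After op 1 (out_shuffle): [0 4 1 5 2 6 3]
After op 2 (out_shuffle): [0 2 4 6 1 3 5]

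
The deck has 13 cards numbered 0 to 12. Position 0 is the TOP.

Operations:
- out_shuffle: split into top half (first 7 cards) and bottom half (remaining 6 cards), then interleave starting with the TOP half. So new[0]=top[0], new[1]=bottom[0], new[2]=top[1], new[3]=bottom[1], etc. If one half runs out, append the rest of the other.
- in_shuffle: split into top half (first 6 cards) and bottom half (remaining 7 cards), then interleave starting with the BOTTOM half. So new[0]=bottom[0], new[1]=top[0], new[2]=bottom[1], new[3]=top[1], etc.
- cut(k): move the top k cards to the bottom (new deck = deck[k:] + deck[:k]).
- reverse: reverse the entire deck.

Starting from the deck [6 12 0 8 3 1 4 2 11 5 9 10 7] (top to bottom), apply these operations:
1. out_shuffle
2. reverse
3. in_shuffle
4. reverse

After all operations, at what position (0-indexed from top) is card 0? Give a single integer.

Answer: 8

Derivation:
After op 1 (out_shuffle): [6 2 12 11 0 5 8 9 3 10 1 7 4]
After op 2 (reverse): [4 7 1 10 3 9 8 5 0 11 12 2 6]
After op 3 (in_shuffle): [8 4 5 7 0 1 11 10 12 3 2 9 6]
After op 4 (reverse): [6 9 2 3 12 10 11 1 0 7 5 4 8]
Card 0 is at position 8.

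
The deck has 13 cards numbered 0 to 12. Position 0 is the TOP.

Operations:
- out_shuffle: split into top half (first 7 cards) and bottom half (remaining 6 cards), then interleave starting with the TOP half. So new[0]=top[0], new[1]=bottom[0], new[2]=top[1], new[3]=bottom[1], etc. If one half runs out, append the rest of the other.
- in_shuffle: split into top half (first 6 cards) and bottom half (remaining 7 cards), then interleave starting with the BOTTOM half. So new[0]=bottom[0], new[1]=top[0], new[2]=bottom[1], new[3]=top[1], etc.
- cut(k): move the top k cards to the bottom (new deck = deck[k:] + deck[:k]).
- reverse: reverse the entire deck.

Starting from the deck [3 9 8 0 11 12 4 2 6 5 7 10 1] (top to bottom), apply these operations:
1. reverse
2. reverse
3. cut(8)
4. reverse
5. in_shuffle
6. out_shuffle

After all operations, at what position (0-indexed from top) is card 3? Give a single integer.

Answer: 4

Derivation:
After op 1 (reverse): [1 10 7 5 6 2 4 12 11 0 8 9 3]
After op 2 (reverse): [3 9 8 0 11 12 4 2 6 5 7 10 1]
After op 3 (cut(8)): [6 5 7 10 1 3 9 8 0 11 12 4 2]
After op 4 (reverse): [2 4 12 11 0 8 9 3 1 10 7 5 6]
After op 5 (in_shuffle): [9 2 3 4 1 12 10 11 7 0 5 8 6]
After op 6 (out_shuffle): [9 11 2 7 3 0 4 5 1 8 12 6 10]
Card 3 is at position 4.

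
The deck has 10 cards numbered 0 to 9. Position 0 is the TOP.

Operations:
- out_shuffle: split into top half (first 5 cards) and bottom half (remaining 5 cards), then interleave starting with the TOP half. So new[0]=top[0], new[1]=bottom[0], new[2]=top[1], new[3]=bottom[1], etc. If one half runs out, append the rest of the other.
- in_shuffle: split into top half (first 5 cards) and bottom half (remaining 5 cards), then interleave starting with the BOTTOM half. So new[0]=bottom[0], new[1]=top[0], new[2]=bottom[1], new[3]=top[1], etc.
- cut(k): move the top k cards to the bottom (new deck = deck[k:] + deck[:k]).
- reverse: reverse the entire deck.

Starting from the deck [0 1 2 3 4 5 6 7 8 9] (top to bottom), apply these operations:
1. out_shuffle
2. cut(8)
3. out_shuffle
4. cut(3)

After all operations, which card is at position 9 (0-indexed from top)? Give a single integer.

After op 1 (out_shuffle): [0 5 1 6 2 7 3 8 4 9]
After op 2 (cut(8)): [4 9 0 5 1 6 2 7 3 8]
After op 3 (out_shuffle): [4 6 9 2 0 7 5 3 1 8]
After op 4 (cut(3)): [2 0 7 5 3 1 8 4 6 9]
Position 9: card 9.

Answer: 9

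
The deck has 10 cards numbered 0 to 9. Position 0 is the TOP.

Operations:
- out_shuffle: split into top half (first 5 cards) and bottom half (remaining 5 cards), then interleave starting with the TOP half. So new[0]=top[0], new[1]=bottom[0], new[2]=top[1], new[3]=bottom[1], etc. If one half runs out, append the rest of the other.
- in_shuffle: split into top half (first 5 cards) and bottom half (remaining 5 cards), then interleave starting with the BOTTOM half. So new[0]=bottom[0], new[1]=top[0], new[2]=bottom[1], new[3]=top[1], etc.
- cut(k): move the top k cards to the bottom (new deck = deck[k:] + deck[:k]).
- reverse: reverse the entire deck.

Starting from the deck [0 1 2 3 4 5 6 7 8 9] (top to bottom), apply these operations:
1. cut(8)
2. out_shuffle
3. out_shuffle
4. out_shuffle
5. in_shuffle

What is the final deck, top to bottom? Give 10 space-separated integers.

Answer: 2 8 1 6 0 5 9 4 7 3

Derivation:
After op 1 (cut(8)): [8 9 0 1 2 3 4 5 6 7]
After op 2 (out_shuffle): [8 3 9 4 0 5 1 6 2 7]
After op 3 (out_shuffle): [8 5 3 1 9 6 4 2 0 7]
After op 4 (out_shuffle): [8 6 5 4 3 2 1 0 9 7]
After op 5 (in_shuffle): [2 8 1 6 0 5 9 4 7 3]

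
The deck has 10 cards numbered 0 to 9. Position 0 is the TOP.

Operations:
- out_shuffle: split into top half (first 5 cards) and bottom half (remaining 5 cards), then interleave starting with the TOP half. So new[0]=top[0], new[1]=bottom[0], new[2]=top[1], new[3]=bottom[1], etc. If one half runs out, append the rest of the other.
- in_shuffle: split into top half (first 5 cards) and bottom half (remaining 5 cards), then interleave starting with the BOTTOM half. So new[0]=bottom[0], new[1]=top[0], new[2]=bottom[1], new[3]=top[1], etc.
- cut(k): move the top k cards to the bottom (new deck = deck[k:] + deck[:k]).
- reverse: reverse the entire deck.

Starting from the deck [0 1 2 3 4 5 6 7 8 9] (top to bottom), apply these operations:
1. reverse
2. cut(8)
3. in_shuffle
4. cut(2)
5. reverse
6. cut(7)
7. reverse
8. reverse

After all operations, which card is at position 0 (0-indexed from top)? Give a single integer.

Answer: 4

Derivation:
After op 1 (reverse): [9 8 7 6 5 4 3 2 1 0]
After op 2 (cut(8)): [1 0 9 8 7 6 5 4 3 2]
After op 3 (in_shuffle): [6 1 5 0 4 9 3 8 2 7]
After op 4 (cut(2)): [5 0 4 9 3 8 2 7 6 1]
After op 5 (reverse): [1 6 7 2 8 3 9 4 0 5]
After op 6 (cut(7)): [4 0 5 1 6 7 2 8 3 9]
After op 7 (reverse): [9 3 8 2 7 6 1 5 0 4]
After op 8 (reverse): [4 0 5 1 6 7 2 8 3 9]
Position 0: card 4.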